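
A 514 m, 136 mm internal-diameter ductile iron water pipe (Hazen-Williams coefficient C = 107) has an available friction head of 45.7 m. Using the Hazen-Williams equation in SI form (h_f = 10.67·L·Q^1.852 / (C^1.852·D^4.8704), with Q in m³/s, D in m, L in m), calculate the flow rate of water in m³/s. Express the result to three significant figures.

Q ≈ 0.0425 m³/s

Rearranging: Q = [h_f·C^1.852·D^4.8704 / (10.67·L)]^(1/1.852)
Q = [45.7·107^1.852·0.136^4.8704 / (10.67·514)]^0.540 = 0.04247 m³/s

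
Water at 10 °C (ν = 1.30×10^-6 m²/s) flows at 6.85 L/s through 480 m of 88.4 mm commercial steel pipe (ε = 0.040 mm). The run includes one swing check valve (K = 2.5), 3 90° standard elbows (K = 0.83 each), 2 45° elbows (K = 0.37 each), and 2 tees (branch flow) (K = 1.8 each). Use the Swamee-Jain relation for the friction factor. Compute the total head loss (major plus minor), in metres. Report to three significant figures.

H_L ≈ 7.83 m

V = 4Q/(πD²) = 1.116 m/s; V²/2g = 0.06349 m
Re = 7.59×10^4, ε/D = 4.52×10^-4 → f = 0.02101 (Swamee-Jain)
Major: h_f = f(L/D)·V²/2g = 0.02101·5430·0.06349 = 7.241 m
Minor: ΣK = 9.33; h_m = ΣK·V²/2g = 0.5923 m
Total H_L = 7.241 + 0.5923 = 7.834 m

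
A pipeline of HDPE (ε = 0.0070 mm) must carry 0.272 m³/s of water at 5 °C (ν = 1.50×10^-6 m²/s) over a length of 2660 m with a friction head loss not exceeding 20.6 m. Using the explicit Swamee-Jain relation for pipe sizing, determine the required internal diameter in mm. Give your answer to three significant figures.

Swamee-Jain (Type III): D = 0.66·[ε^1.25·(LQ²/(gh_f))^4.75 + ν·Q^9.4·(L/(gh_f))^5.2]^0.04
LQ²/(gh_f) = 0.9738; L/(gh_f) = 13.16
Term 1 = ε^1.25·(…)^4.75 = 3.17×10^-7; Term 2 = ν·Q^9.4·(…)^5.2 = 4.80×10^-6
D = 0.66·(3.17×10^-7 + 4.80×10^-6)^0.04 = 0.4054 m = 405 mm
Check: V = 2.11 m/s, Re = 5.69×10^5, f = 0.01309, h_f = 19.4 m ≈ 20.6 m ✓

D ≈ 405 mm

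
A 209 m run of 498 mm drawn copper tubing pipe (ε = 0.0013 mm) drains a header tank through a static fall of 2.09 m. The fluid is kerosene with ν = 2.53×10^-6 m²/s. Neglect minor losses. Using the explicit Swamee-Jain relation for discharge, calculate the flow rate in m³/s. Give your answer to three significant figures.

Q ≈ 0.534 m³/s

Swamee-Jain (Type II): Q = -0.965·√(gD⁵h_f/L)·ln[ε/(3.7D) + √(3.17ν²L/(gD³h_f))]
√(gD⁵h_f/L) = √(9.81·0.498⁵·2.09/209) = 0.05482
ε/(3.7D) = 7.06×10^-7; √(3.17ν²L/(gD³h_f)) = 4.09×10^-5
Q = -0.965·0.05482·ln(4.163×10^-5) = 0.5336 m³/s
Check: V = 2.74 m/s, Re = 5.39×10^5, f = 0.01296, h_f = 2.08 m ≈ 2.09 m ✓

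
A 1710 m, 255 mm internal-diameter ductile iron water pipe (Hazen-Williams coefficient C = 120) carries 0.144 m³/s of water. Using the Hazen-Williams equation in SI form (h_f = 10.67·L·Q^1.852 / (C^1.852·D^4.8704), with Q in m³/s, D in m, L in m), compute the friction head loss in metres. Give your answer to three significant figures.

h_f = 10.67·1710·0.144^1.852 / (120^1.852·0.255^4.8704) = 55.23 m

h_f ≈ 55.2 m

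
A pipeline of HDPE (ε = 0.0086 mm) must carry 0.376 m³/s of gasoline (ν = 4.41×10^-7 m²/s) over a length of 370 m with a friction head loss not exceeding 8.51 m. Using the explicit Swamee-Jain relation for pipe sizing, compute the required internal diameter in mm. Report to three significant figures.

Swamee-Jain (Type III): D = 0.66·[ε^1.25·(LQ²/(gh_f))^4.75 + ν·Q^9.4·(L/(gh_f))^5.2]^0.04
LQ²/(gh_f) = 0.6266; L/(gh_f) = 4.432
Term 1 = ε^1.25·(…)^4.75 = 5.06×10^-8; Term 2 = ν·Q^9.4·(…)^5.2 = 1.03×10^-7
D = 0.66·(5.06×10^-8 + 1.03×10^-7)^0.04 = 0.3524 m = 352 mm
Check: V = 3.86 m/s, Re = 3.08×10^6, f = 0.01073, h_f = 8.54 m ≈ 8.51 m ✓

D ≈ 352 mm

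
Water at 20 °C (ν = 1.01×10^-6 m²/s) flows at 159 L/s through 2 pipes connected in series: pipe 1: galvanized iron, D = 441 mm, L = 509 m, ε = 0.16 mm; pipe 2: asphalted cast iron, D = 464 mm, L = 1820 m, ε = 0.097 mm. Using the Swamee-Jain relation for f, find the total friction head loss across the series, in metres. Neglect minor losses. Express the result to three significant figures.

H ≈ 3.87 m

Pipe 1: V = 1.041 m/s, Re = 4.55×10^5, ε/D = 3.63×10^-4, f = 0.01695, h_1 = f(L/D)V²/2g = 1.081 m
Pipe 2: V = 0.9403 m/s, Re = 4.32×10^5, ε/D = 2.09×10^-4, f = 0.01580, h_2 = f(L/D)V²/2g = 2.792 m
Series → Q common, losses add: H = Σh = 3.873 m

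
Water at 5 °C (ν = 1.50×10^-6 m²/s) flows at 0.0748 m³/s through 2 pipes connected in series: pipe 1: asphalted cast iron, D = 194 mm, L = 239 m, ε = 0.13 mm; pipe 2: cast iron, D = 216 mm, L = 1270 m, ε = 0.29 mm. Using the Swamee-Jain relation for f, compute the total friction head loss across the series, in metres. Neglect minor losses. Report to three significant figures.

H ≈ 35.3 m

Pipe 1: V = 2.531 m/s, Re = 3.27×10^5, ε/D = 6.70×10^-4, f = 0.01915, h_1 = f(L/D)V²/2g = 7.699 m
Pipe 2: V = 2.041 m/s, Re = 2.94×10^5, ε/D = 0.00134, f = 0.02208, h_2 = f(L/D)V²/2g = 27.57 m
Series → Q common, losses add: H = Σh = 35.27 m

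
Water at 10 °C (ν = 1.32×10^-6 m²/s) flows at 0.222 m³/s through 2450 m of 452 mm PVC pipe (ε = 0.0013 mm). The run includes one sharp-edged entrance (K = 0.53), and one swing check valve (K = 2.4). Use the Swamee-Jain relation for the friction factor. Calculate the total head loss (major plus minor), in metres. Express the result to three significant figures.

H_L ≈ 7.30 m

V = 4Q/(πD²) = 1.384 m/s; V²/2g = 0.09756 m
Re = 4.74×10^5, ε/D = 2.88×10^-6 → f = 0.01326 (Swamee-Jain)
Major: h_f = f(L/D)·V²/2g = 0.01326·5420·0.09756 = 7.014 m
Minor: ΣK = 2.93; h_m = ΣK·V²/2g = 0.2859 m
Total H_L = 7.014 + 0.2859 = 7.299 m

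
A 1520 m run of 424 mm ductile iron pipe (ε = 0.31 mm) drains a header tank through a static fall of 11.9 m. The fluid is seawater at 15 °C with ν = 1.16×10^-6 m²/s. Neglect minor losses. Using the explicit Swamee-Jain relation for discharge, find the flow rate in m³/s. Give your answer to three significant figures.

Swamee-Jain (Type II): Q = -0.965·√(gD⁵h_f/L)·ln[ε/(3.7D) + √(3.17ν²L/(gD³h_f))]
√(gD⁵h_f/L) = √(9.81·0.424⁵·11.9/1520) = 0.03244
ε/(3.7D) = 1.98×10^-4; √(3.17ν²L/(gD³h_f)) = 2.70×10^-5
Q = -0.965·0.03244·ln(2.246×10^-4) = 0.2630 m³/s
Check: V = 1.86 m/s, Re = 6.81×10^5, f = 0.01888, h_f = 12.0 m ≈ 11.9 m ✓

Q ≈ 0.263 m³/s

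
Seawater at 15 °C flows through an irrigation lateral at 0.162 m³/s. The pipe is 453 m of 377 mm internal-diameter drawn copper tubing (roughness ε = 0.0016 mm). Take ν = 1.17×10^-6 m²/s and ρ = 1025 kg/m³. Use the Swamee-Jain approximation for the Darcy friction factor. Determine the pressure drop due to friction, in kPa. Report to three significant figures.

Δp ≈ 17.3 kPa

V = 4Q/(πD²) = 4·0.162/(π·0.377²) = 1.451 m/s
Re = VD/ν = 1.451·0.377/1.17×10^-6 = 4.68×10^5 → turbulent
ε/D = 0.0016/377 = 4.24×10^-6
Swamee-Jain: f = 0.01331
h_f = f(L/D)V²/(2g) = 0.01331·(453/0.377)·1.451²/(2·9.81) = 1.717 m
Δp = ρg·h_f = 1025·9.81·1.717 = 17.27 kPa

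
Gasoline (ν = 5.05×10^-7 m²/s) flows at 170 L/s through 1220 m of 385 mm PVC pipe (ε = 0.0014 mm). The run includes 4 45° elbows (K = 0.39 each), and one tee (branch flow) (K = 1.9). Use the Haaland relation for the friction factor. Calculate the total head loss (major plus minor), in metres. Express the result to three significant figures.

H_L ≈ 4.32 m

V = 4Q/(πD²) = 1.460 m/s; V²/2g = 0.1087 m
Re = 1.11×10^6, ε/D = 3.64×10^-6 → f = 0.01145 (Haaland)
Major: h_f = f(L/D)·V²/2g = 0.01145·3169·0.1087 = 3.942 m
Minor: ΣK = 3.46; h_m = ΣK·V²/2g = 0.3761 m
Total H_L = 3.942 + 0.3761 = 4.318 m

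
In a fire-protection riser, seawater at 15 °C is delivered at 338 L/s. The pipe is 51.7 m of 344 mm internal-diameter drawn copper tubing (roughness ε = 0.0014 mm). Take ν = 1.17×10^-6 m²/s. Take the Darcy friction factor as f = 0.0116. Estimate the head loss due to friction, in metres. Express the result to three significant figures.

h_f ≈ 1.18 m

V = 4Q/(πD²) = 4·0.338/(π·0.344²) = 3.637 m/s
h_f = f(L/D)V²/(2g) = 0.01160·(51.7/0.344)·3.637²/(2·9.81) = 1.175 m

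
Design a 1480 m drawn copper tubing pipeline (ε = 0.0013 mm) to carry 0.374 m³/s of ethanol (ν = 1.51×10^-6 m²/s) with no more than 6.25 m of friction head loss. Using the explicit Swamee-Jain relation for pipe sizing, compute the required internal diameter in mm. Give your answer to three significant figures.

D ≈ 517 mm

Swamee-Jain (Type III): D = 0.66·[ε^1.25·(LQ²/(gh_f))^4.75 + ν·Q^9.4·(L/(gh_f))^5.2]^0.04
LQ²/(gh_f) = 3.376; L/(gh_f) = 24.14
Term 1 = ε^1.25·(…)^4.75 = 1.42×10^-5; Term 2 = ν·Q^9.4·(…)^5.2 = 0.00226
D = 0.66·(1.42×10^-5 + 0.00226)^0.04 = 0.5174 m = 517 mm
Check: V = 1.78 m/s, Re = 6.10×10^5, f = 0.01269, h_f = 5.85 m ≈ 6.25 m ✓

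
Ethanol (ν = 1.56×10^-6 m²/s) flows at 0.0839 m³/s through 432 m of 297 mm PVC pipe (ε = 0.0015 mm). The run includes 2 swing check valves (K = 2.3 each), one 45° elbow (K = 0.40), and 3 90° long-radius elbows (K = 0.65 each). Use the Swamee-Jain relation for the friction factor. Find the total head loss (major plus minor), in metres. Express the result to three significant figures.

H_L ≈ 2.17 m

V = 4Q/(πD²) = 1.211 m/s; V²/2g = 0.07475 m
Re = 2.31×10^5, ε/D = 5.05×10^-6 → f = 0.01516 (Swamee-Jain)
Major: h_f = f(L/D)·V²/2g = 0.01516·1455·0.07475 = 1.648 m
Minor: ΣK = 6.95; h_m = ΣK·V²/2g = 0.5195 m
Total H_L = 1.648 + 0.5195 = 2.168 m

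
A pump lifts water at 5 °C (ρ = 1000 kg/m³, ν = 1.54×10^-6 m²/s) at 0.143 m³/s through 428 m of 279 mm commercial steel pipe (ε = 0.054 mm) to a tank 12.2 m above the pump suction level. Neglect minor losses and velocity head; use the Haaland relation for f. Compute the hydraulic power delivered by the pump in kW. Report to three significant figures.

P_hyd ≈ 26.4 kW

V = 4Q/(πD²) = 2.339 m/s; Re = 4.24×10^5; ε/D = 1.94×10^-4; f = 0.01545
h_f = f(L/D)V²/2g = 6.611 m
Total head H = z + h_f = 12.2 + 6.611 = 18.81 m
P_hyd = ρgQH = 1000·9.81·0.143·18.81 = 26.39 kW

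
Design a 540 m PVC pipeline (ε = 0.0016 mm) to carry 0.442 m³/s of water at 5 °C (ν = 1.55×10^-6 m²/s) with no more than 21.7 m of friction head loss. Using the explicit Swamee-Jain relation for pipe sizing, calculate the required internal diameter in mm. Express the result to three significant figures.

D ≈ 345 mm

Swamee-Jain (Type III): D = 0.66·[ε^1.25·(LQ²/(gh_f))^4.75 + ν·Q^9.4·(L/(gh_f))^5.2]^0.04
LQ²/(gh_f) = 0.4956; L/(gh_f) = 2.537
Term 1 = ε^1.25·(…)^4.75 = 2.03×10^-9; Term 2 = ν·Q^9.4·(…)^5.2 = 9.11×10^-8
D = 0.66·(2.03×10^-9 + 9.11×10^-8)^0.04 = 0.3454 m = 345 mm
Check: V = 4.72 m/s, Re = 1.05×10^6, f = 0.01163, h_f = 20.6 m ≈ 21.7 m ✓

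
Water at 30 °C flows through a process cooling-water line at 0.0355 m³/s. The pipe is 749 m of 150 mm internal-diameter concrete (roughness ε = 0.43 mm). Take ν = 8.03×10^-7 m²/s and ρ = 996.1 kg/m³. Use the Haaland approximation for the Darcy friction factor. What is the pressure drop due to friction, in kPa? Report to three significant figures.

V = 4Q/(πD²) = 4·0.0355/(π·0.150²) = 2.009 m/s
Re = VD/ν = 2.009·0.150/8.03×10^-7 = 3.75×10^5 → turbulent
ε/D = 0.43/150 = 0.00287
Haaland: f = 0.02622
h_f = f(L/D)V²/(2g) = 0.02622·(749/0.150)·2.009²/(2·9.81) = 26.93 m
Δp = ρg·h_f = 996.1·9.81·26.93 = 263.2 kPa

Δp ≈ 263 kPa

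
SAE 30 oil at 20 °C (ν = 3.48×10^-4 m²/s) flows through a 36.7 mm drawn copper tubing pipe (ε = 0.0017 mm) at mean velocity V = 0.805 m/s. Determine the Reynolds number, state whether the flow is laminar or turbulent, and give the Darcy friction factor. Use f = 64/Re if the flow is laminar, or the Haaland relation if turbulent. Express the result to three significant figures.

Re = VD/ν = 0.8050·0.0367/3.48×10^-4 = 84.9
Re < 2300 → laminar → f = 64/Re = 0.7539

Re ≈ 84.9; laminar; f = 64/Re ≈ 0.754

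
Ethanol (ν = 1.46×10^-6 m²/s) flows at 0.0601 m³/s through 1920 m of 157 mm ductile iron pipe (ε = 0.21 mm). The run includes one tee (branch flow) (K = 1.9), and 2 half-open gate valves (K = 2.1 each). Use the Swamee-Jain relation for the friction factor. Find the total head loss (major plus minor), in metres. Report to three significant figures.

V = 4Q/(πD²) = 3.104 m/s; V²/2g = 0.4912 m
Re = 3.34×10^5, ε/D = 0.00134 → f = 0.02196 (Swamee-Jain)
Major: h_f = f(L/D)·V²/2g = 0.02196·12229·0.4912 = 131.9 m
Minor: ΣK = 6.10; h_m = ΣK·V²/2g = 2.996 m
Total H_L = 131.9 + 2.996 = 134.9 m

H_L ≈ 135 m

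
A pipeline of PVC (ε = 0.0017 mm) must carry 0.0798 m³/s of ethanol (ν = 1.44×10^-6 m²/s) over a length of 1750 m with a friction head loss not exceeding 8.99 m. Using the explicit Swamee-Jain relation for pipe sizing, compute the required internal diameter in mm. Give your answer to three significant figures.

D ≈ 277 mm

Swamee-Jain (Type III): D = 0.66·[ε^1.25·(LQ²/(gh_f))^4.75 + ν·Q^9.4·(L/(gh_f))^5.2]^0.04
LQ²/(gh_f) = 0.1264; L/(gh_f) = 19.84
Term 1 = ε^1.25·(…)^4.75 = 3.32×10^-12; Term 2 = ν·Q^9.4·(…)^5.2 = 3.84×10^-10
D = 0.66·(3.32×10^-12 + 3.84×10^-10)^0.04 = 0.2774 m = 277 mm
Check: V = 1.32 m/s, Re = 2.54×10^5, f = 0.01489, h_f = 8.35 m ≈ 8.99 m ✓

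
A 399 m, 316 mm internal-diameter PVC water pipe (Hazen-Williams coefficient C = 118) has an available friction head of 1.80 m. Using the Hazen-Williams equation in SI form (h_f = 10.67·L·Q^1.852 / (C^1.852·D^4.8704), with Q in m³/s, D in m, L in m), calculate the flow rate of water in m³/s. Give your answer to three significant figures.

Q ≈ 0.0860 m³/s

Rearranging: Q = [h_f·C^1.852·D^4.8704 / (10.67·L)]^(1/1.852)
Q = [1.80·118^1.852·0.316^4.8704 / (10.67·399)]^0.540 = 0.08598 m³/s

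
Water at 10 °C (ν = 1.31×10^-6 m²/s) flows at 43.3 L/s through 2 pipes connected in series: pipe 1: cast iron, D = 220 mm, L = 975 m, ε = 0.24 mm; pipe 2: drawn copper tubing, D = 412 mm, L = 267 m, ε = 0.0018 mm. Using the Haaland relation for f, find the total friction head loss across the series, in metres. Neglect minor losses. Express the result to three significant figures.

Pipe 1: V = 1.139 m/s, Re = 1.91×10^5, ε/D = 0.00109, f = 0.02132, h_1 = f(L/D)V²/2g = 6.248 m
Pipe 2: V = 0.3248 m/s, Re = 1.02×10^5, ε/D = 4.37×10^-6, f = 0.01776, h_2 = f(L/D)V²/2g = 0.06188 m
Series → Q common, losses add: H = Σh = 6.309 m

H ≈ 6.31 m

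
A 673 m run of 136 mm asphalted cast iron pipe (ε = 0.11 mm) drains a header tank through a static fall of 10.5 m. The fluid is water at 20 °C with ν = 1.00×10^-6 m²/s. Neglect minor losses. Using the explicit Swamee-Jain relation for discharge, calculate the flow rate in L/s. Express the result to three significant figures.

Q ≈ 20.8 L/s

Swamee-Jain (Type II): Q = -0.965·√(gD⁵h_f/L)·ln[ε/(3.7D) + √(3.17ν²L/(gD³h_f))]
√(gD⁵h_f/L) = √(9.81·0.136⁵·10.5/673) = 0.002669
ε/(3.7D) = 2.19×10^-4; √(3.17ν²L/(gD³h_f)) = 9.07×10^-5
Q = -0.965·0.002669·ln(3.093×10^-4) = 0.02081 m³/s
Check: V = 1.43 m/s, Re = 1.95×10^5, f = 0.02044, h_f = 10.6 m ≈ 10.5 m ✓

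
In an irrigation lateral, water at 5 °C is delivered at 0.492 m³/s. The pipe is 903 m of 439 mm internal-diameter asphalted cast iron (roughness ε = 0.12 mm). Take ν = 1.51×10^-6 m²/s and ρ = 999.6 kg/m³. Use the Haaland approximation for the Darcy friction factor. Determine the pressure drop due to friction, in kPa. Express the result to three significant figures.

Δp ≈ 167 kPa

V = 4Q/(πD²) = 4·0.492/(π·0.439²) = 3.250 m/s
Re = VD/ν = 3.250·0.439/1.51×10^-6 = 9.45×10^5 → turbulent
ε/D = 0.12/439 = 2.73×10^-4
Haaland: f = 0.01539
h_f = f(L/D)V²/(2g) = 0.01539·(903/0.439)·3.250²/(2·9.81) = 17.05 m
Δp = ρg·h_f = 999.6·9.81·17.05 = 167.2 kPa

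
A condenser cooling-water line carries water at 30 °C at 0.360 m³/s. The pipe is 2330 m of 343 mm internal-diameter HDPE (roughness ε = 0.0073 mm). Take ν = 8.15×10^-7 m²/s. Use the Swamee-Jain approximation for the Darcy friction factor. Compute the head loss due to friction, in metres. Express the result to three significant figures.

V = 4Q/(πD²) = 4·0.360/(π·0.343²) = 3.896 m/s
Re = VD/ν = 3.896·0.343/8.15×10^-7 = 1.64×10^6 → turbulent
ε/D = 0.0073/343 = 2.13×10^-5
Swamee-Jain: f = 0.01136
h_f = f(L/D)V²/(2g) = 0.01136·(2330/0.343)·3.896²/(2·9.81) = 59.72 m

h_f ≈ 59.7 m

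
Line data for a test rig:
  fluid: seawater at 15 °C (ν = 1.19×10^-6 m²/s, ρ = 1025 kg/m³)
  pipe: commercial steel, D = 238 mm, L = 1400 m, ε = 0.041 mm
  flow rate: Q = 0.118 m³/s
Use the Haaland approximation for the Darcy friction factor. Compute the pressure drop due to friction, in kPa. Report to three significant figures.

Δp ≈ 317 kPa

V = 4Q/(πD²) = 4·0.118/(π·0.238²) = 2.652 m/s
Re = VD/ν = 2.652·0.238/1.19×10^-6 = 5.30×10^5 → turbulent
ε/D = 0.041/238 = 1.72×10^-4
Haaland: f = 0.01495
h_f = f(L/D)V²/(2g) = 0.01495·(1400/0.238)·2.652²/(2·9.81) = 31.52 m
Δp = ρg·h_f = 1025·9.81·31.52 = 317.0 kPa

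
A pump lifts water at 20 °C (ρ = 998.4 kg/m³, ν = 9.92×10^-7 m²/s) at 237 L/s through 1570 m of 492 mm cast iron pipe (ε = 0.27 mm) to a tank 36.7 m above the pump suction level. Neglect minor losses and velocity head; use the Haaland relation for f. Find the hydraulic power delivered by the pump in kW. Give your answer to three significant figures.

P_hyd ≈ 95.6 kW

V = 4Q/(πD²) = 1.247 m/s; Re = 6.18×10^5; ε/D = 5.49×10^-4; f = 0.01774
h_f = f(L/D)V²/2g = 4.483 m
Total head H = z + h_f = 36.7 + 4.483 = 41.18 m
P_hyd = ρgQH = 998.4·9.81·0.237·41.18 = 95.60 kW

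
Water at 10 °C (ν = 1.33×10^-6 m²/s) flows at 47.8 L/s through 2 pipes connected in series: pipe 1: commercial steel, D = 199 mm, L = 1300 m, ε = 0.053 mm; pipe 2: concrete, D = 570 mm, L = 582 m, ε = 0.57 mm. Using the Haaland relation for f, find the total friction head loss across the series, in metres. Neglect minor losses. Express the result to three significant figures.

Pipe 1: V = 1.537 m/s, Re = 2.30×10^5, ε/D = 2.66×10^-4, f = 0.01702, h_1 = f(L/D)V²/2g = 13.39 m
Pipe 2: V = 0.1873 m/s, Re = 8.03×10^4, ε/D = 0.00100, f = 0.02244, h_2 = f(L/D)V²/2g = 0.04097 m
Series → Q common, losses add: H = Σh = 13.43 m

H ≈ 13.4 m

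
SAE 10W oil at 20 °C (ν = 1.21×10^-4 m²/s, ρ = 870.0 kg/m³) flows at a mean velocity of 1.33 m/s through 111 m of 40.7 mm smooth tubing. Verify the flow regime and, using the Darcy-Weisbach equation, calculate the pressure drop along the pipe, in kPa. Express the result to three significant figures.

Δp ≈ 300 kPa

Re = VD/ν = 1.33·0.04070/1.21×10^-4 = 447 → laminar (Re < 2300)
f = 64/Re = 0.1431
h_f = f(L/D)V²/(2g) = 0.1431·(111/0.04070)·1.33²/(2·9.81) = 35.18 m
Δp = ρg·h_f = 870.0·9.81·35.18 = 300.2 kPa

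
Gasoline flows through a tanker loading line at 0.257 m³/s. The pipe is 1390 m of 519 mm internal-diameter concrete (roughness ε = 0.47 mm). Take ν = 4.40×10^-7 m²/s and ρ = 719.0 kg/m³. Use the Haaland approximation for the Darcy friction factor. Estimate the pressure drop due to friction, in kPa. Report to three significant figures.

V = 4Q/(πD²) = 4·0.257/(π·0.519²) = 1.215 m/s
Re = VD/ν = 1.215·0.519/4.40×10^-7 = 1.43×10^6 → turbulent
ε/D = 0.47/519 = 9.06×10^-4
Haaland: f = 0.01941
h_f = f(L/D)V²/(2g) = 0.01941·(1390/0.519)·1.215²/(2·9.81) = 3.910 m
Δp = ρg·h_f = 719.0·9.81·3.910 = 27.58 kPa

Δp ≈ 27.6 kPa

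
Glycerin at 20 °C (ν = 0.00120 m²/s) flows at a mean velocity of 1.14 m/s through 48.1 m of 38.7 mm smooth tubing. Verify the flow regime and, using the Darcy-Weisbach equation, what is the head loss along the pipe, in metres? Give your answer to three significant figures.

h_f ≈ 143 m

Re = VD/ν = 1.14·0.03870/0.00120 = 36.8 → laminar (Re < 2300)
f = 64/Re = 1.741
h_f = f(L/D)V²/(2g) = 1.741·(48.1/0.03870)·1.14²/(2·9.81) = 143.3 m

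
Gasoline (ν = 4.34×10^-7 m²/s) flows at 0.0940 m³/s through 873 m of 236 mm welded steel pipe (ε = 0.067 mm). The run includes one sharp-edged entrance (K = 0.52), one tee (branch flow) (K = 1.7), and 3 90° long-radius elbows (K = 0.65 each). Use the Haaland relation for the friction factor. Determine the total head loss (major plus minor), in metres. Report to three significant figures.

H_L ≈ 14.4 m

V = 4Q/(πD²) = 2.149 m/s; V²/2g = 0.2354 m
Re = 1.17×10^6, ε/D = 2.84×10^-4 → f = 0.01536 (Haaland)
Major: h_f = f(L/D)·V²/2g = 0.01536·3699·0.2354 = 13.38 m
Minor: ΣK = 4.17; h_m = ΣK·V²/2g = 0.9814 m
Total H_L = 13.38 + 0.9814 = 14.36 m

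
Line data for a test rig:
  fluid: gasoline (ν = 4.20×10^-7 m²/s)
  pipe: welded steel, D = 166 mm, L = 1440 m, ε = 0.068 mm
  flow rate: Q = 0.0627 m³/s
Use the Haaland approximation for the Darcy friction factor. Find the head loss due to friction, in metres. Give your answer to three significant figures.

V = 4Q/(πD²) = 4·0.0627/(π·0.166²) = 2.897 m/s
Re = VD/ν = 2.897·0.166/4.20×10^-7 = 1.15×10^6 → turbulent
ε/D = 0.068/166 = 4.10×10^-4
Haaland: f = 0.01645
h_f = f(L/D)V²/(2g) = 0.01645·(1440/0.166)·2.897²/(2·9.81) = 61.06 m

h_f ≈ 61.1 m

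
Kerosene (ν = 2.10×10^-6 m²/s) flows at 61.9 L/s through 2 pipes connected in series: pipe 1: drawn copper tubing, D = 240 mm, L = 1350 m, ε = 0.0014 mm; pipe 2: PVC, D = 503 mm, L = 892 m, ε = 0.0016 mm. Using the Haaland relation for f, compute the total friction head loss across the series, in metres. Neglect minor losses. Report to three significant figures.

H ≈ 8.91 m

Pipe 1: V = 1.368 m/s, Re = 1.56×10^5, ε/D = 5.83×10^-6, f = 0.01630, h_1 = f(L/D)V²/2g = 8.748 m
Pipe 2: V = 0.3115 m/s, Re = 7.46×10^4, ε/D = 3.18×10^-6, f = 0.01897, h_2 = f(L/D)V²/2g = 0.1664 m
Series → Q common, losses add: H = Σh = 8.914 m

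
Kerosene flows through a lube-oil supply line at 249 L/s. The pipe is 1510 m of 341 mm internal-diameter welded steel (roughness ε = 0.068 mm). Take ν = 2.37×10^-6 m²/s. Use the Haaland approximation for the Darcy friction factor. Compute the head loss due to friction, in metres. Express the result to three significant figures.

h_f ≈ 26.2 m

V = 4Q/(πD²) = 4·0.249/(π·0.341²) = 2.726 m/s
Re = VD/ν = 2.726·0.341/2.37×10^-6 = 3.92×10^5 → turbulent
ε/D = 0.068/341 = 1.99×10^-4
Haaland: f = 0.01562
h_f = f(L/D)V²/(2g) = 0.01562·(1510/0.341)·2.726²/(2·9.81) = 26.21 m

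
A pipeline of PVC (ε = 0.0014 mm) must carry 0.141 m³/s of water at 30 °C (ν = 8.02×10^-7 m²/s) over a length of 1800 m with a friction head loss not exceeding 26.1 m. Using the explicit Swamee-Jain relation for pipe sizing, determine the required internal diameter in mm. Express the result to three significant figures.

Swamee-Jain (Type III): D = 0.66·[ε^1.25·(LQ²/(gh_f))^4.75 + ν·Q^9.4·(L/(gh_f))^5.2]^0.04
LQ²/(gh_f) = 0.1398; L/(gh_f) = 7.030
Term 1 = ε^1.25·(…)^4.75 = 4.20×10^-12; Term 2 = ν·Q^9.4·(…)^5.2 = 2.05×10^-10
D = 0.66·(4.20×10^-12 + 2.05×10^-10)^0.04 = 0.2706 m = 271 mm
Check: V = 2.45 m/s, Re = 8.27×10^5, f = 0.01210, h_f = 24.7 m ≈ 26.1 m ✓

D ≈ 271 mm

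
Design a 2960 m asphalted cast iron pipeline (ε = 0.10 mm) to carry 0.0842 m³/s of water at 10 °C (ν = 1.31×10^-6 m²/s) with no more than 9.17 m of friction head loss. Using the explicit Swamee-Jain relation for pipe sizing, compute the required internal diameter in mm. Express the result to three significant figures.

Swamee-Jain (Type III): D = 0.66·[ε^1.25·(LQ²/(gh_f))^4.75 + ν·Q^9.4·(L/(gh_f))^5.2]^0.04
LQ²/(gh_f) = 0.2333; L/(gh_f) = 32.90
Term 1 = ε^1.25·(…)^4.75 = 9.94×10^-9; Term 2 = ν·Q^9.4·(…)^5.2 = 8.03×10^-9
D = 0.66·(9.94×10^-9 + 8.03×10^-9)^0.04 = 0.3234 m = 323 mm
Check: V = 1.03 m/s, Re = 2.53×10^5, f = 0.01741, h_f = 8.53 m ≈ 9.17 m ✓

D ≈ 323 mm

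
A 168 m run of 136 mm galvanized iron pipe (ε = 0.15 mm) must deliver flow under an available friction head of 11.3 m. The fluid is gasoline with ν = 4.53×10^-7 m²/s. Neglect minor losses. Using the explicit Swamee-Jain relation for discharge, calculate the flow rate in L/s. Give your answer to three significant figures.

Q ≈ 43.1 L/s

Swamee-Jain (Type II): Q = -0.965·√(gD⁵h_f/L)·ln[ε/(3.7D) + √(3.17ν²L/(gD³h_f))]
√(gD⁵h_f/L) = √(9.81·0.136⁵·11.3/168) = 0.005541
ε/(3.7D) = 2.98×10^-4; √(3.17ν²L/(gD³h_f)) = 1.98×10^-5
Q = -0.965·0.005541·ln(3.179×10^-4) = 0.04306 m³/s
Check: V = 2.96 m/s, Re = 8.90×10^5, f = 0.02052, h_f = 11.4 m ≈ 11.3 m ✓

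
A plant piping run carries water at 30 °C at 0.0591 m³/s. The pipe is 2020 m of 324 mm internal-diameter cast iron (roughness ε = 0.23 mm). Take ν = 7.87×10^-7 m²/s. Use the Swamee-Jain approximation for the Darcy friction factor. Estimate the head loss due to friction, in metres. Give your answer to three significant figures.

V = 4Q/(πD²) = 4·0.0591/(π·0.324²) = 0.7168 m/s
Re = VD/ν = 0.7168·0.324/7.87×10^-7 = 2.95×10^5 → turbulent
ε/D = 0.23/324 = 7.10×10^-4
Swamee-Jain: f = 0.01946
h_f = f(L/D)V²/(2g) = 0.01946·(2020/0.324)·0.7168²/(2·9.81) = 3.177 m

h_f ≈ 3.18 m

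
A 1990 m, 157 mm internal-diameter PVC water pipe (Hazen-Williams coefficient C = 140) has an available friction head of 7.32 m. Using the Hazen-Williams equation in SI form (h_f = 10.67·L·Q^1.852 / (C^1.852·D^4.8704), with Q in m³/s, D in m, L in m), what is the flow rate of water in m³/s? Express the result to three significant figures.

Q ≈ 0.0145 m³/s

Rearranging: Q = [h_f·C^1.852·D^4.8704 / (10.67·L)]^(1/1.852)
Q = [7.32·140^1.852·0.157^4.8704 / (10.67·1990)]^0.540 = 0.01452 m³/s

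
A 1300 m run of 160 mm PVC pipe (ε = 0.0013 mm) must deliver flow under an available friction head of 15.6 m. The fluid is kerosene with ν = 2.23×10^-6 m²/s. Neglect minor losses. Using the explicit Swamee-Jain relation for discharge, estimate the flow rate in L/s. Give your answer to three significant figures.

Q ≈ 29.2 L/s

Swamee-Jain (Type II): Q = -0.965·√(gD⁵h_f/L)·ln[ε/(3.7D) + √(3.17ν²L/(gD³h_f))]
√(gD⁵h_f/L) = √(9.81·0.160⁵·15.6/1300) = 0.003513
ε/(3.7D) = 2.20×10^-6; √(3.17ν²L/(gD³h_f)) = 1.81×10^-4
Q = -0.965·0.003513·ln(1.830×10^-4) = 0.02918 m³/s
Check: V = 1.45 m/s, Re = 1.04×10^5, f = 0.01776, h_f = 15.5 m ≈ 15.6 m ✓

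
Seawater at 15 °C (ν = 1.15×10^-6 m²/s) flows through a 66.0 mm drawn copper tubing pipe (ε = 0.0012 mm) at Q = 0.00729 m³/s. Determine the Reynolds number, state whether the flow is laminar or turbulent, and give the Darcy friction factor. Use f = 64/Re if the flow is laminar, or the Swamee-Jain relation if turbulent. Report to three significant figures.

V = 4Q/(πD²) = 2.131 m/s
Re = VD/ν = 2.131·0.0660/1.15×10^-6 = 1.22×10^5
Re > 4000 → turbulent; ε/D = 1.82×10^-5
Swamee-Jain: f = 0.01726

Re ≈ 1.22×10^5; turbulent; f ≈ 0.0173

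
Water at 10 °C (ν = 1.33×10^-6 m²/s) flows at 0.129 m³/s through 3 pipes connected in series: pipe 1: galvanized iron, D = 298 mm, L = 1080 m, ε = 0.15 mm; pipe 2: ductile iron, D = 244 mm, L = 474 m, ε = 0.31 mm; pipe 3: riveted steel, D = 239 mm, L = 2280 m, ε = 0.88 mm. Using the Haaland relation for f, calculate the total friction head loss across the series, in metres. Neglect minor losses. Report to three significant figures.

Pipe 1: V = 1.850 m/s, Re = 4.14×10^5, ε/D = 5.03×10^-4, f = 0.01776, h_1 = f(L/D)V²/2g = 11.22 m
Pipe 2: V = 2.759 m/s, Re = 5.06×10^5, ε/D = 0.00127, f = 0.02131, h_2 = f(L/D)V²/2g = 16.06 m
Pipe 3: V = 2.875 m/s, Re = 5.17×10^5, ε/D = 0.00368, f = 0.02800, h_3 = f(L/D)V²/2g = 112.6 m
Series → Q common, losses add: H = Σh = 139.8 m

H ≈ 140 m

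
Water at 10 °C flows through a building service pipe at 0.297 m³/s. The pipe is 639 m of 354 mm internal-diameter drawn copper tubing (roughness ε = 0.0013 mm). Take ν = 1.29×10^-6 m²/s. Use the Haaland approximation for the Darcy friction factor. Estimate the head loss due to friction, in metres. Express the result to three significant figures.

V = 4Q/(πD²) = 4·0.297/(π·0.354²) = 3.018 m/s
Re = VD/ν = 3.018·0.354/1.29×10^-6 = 8.28×10^5 → turbulent
ε/D = 0.0013/354 = 3.67×10^-6
Haaland: f = 0.01202
h_f = f(L/D)V²/(2g) = 0.01202·(639/0.354)·3.018²/(2·9.81) = 10.07 m

h_f ≈ 10.1 m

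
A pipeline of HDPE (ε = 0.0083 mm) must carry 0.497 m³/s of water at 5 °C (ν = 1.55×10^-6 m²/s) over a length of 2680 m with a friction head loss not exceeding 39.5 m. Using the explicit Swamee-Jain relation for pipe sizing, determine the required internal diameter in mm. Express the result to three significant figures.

D ≈ 446 mm

Swamee-Jain (Type III): D = 0.66·[ε^1.25·(LQ²/(gh_f))^4.75 + ν·Q^9.4·(L/(gh_f))^5.2]^0.04
LQ²/(gh_f) = 1.708; L/(gh_f) = 6.916
Term 1 = ε^1.25·(…)^4.75 = 5.67×10^-6; Term 2 = ν·Q^9.4·(…)^5.2 = 5.05×10^-5
D = 0.66·(5.67×10^-6 + 5.05×10^-5)^0.04 = 0.4462 m = 446 mm
Check: V = 3.18 m/s, Re = 9.15×10^5, f = 0.01220, h_f = 37.7 m ≈ 39.5 m ✓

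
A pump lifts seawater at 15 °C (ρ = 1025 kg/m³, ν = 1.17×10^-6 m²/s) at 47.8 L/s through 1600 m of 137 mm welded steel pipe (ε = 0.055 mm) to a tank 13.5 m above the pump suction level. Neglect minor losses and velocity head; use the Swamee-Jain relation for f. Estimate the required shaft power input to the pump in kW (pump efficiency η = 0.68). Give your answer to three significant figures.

V = 4Q/(πD²) = 3.243 m/s; Re = 3.80×10^5; ε/D = 4.01×10^-4; f = 0.01743
h_f = f(L/D)V²/2g = 109.1 m
Total head H = z + h_f = 13.5 + 109.1 = 122.6 m
P_hyd = ρgQH = 1025·9.81·0.0478·122.6 = 58.92 kW
P_shaft = P_hyd/η = 58.92/0.68 = 86.64 kW

P_shaft ≈ 86.6 kW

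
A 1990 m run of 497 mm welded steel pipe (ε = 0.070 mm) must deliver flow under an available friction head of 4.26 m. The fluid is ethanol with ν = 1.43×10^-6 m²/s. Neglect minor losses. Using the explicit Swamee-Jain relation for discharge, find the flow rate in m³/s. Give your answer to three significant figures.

Q ≈ 0.227 m³/s

Swamee-Jain (Type II): Q = -0.965·√(gD⁵h_f/L)·ln[ε/(3.7D) + √(3.17ν²L/(gD³h_f))]
√(gD⁵h_f/L) = √(9.81·0.497⁵·4.26/1990) = 0.02524
ε/(3.7D) = 3.81×10^-5; √(3.17ν²L/(gD³h_f)) = 5.01×10^-5
Q = -0.965·0.02524·ln(8.821×10^-5) = 0.2273 m³/s
Check: V = 1.17 m/s, Re = 4.07×10^5, f = 0.01525, h_f = 4.27 m ≈ 4.26 m ✓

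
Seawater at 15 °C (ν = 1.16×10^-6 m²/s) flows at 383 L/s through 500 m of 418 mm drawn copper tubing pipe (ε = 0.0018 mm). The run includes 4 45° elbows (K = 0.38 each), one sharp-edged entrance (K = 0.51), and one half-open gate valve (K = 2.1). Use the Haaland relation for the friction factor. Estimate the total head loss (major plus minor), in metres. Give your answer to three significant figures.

V = 4Q/(πD²) = 2.791 m/s; V²/2g = 0.3970 m
Re = 1.01×10^6, ε/D = 4.31×10^-6 → f = 0.01165 (Haaland)
Major: h_f = f(L/D)·V²/2g = 0.01165·1196·0.3970 = 5.532 m
Minor: ΣK = 4.13; h_m = ΣK·V²/2g = 1.640 m
Total H_L = 5.532 + 1.640 = 7.171 m

H_L ≈ 7.17 m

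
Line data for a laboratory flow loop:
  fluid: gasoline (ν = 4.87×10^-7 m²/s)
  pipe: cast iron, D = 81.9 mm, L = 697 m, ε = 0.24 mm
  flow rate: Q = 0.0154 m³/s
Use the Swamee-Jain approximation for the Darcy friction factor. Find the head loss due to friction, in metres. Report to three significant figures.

h_f ≈ 97.8 m

V = 4Q/(πD²) = 4·0.0154/(π·0.0819²) = 2.923 m/s
Re = VD/ν = 2.923·0.0819/4.87×10^-7 = 4.92×10^5 → turbulent
ε/D = 0.24/81.9 = 0.00293
Swamee-Jain: f = 0.02639
h_f = f(L/D)V²/(2g) = 0.02639·(697/0.0819)·2.923²/(2·9.81) = 97.80 m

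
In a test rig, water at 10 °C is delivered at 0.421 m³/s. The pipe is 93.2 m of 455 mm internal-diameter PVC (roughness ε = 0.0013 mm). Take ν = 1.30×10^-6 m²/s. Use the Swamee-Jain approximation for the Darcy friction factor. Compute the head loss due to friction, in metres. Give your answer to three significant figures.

h_f ≈ 0.831 m

V = 4Q/(πD²) = 4·0.421/(π·0.455²) = 2.589 m/s
Re = VD/ν = 2.589·0.455/1.30×10^-6 = 9.06×10^5 → turbulent
ε/D = 0.0013/455 = 2.86×10^-6
Swamee-Jain: f = 0.01187
h_f = f(L/D)V²/(2g) = 0.01187·(93.2/0.455)·2.589²/(2·9.81) = 0.8308 m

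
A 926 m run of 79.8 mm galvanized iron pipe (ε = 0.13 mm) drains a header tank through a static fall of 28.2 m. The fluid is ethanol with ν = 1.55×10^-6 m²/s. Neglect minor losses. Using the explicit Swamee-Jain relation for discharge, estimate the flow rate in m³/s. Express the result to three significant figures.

Swamee-Jain (Type II): Q = -0.965·√(gD⁵h_f/L)·ln[ε/(3.7D) + √(3.17ν²L/(gD³h_f))]
√(gD⁵h_f/L) = √(9.81·0.0798⁵·28.2/926) = 9.832×10^-4
ε/(3.7D) = 4.40×10^-4; √(3.17ν²L/(gD³h_f)) = 2.24×10^-4
Q = -0.965·9.832×10^-4·ln(6.643×10^-4) = 0.006942 m³/s
Check: V = 1.39 m/s, Re = 7.15×10^4, f = 0.02498, h_f = 28.5 m ≈ 28.2 m ✓

Q ≈ 0.00694 m³/s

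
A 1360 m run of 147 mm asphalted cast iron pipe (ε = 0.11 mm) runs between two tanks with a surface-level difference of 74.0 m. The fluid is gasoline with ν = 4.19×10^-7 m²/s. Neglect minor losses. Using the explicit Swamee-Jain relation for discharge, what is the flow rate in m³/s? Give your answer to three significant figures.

Q ≈ 0.0492 m³/s

Swamee-Jain (Type II): Q = -0.965·√(gD⁵h_f/L)·ln[ε/(3.7D) + √(3.17ν²L/(gD³h_f))]
√(gD⁵h_f/L) = √(9.81·0.147⁵·74.0/1360) = 0.006053
ε/(3.7D) = 2.02×10^-4; √(3.17ν²L/(gD³h_f)) = 1.81×10^-5
Q = -0.965·0.006053·ln(2.204×10^-4) = 0.04918 m³/s
Check: V = 2.90 m/s, Re = 1.02×10^6, f = 0.01878, h_f = 74.4 m ≈ 74.0 m ✓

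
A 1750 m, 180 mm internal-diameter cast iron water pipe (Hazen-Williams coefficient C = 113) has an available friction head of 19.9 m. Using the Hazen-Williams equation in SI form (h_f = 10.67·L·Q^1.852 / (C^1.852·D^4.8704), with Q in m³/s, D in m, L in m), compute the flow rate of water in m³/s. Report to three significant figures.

Q ≈ 0.0309 m³/s

Rearranging: Q = [h_f·C^1.852·D^4.8704 / (10.67·L)]^(1/1.852)
Q = [19.9·113^1.852·0.180^4.8704 / (10.67·1750)]^0.540 = 0.03088 m³/s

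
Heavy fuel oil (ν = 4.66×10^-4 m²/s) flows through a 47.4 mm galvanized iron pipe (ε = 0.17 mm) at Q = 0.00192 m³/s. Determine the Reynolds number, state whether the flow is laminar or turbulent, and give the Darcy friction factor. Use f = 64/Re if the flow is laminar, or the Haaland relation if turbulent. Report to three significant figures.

V = 4Q/(πD²) = 1.088 m/s
Re = VD/ν = 1.088·0.0474/4.66×10^-4 = 111
Re < 2300 → laminar → f = 64/Re = 0.5783

Re ≈ 111; laminar; f = 64/Re ≈ 0.578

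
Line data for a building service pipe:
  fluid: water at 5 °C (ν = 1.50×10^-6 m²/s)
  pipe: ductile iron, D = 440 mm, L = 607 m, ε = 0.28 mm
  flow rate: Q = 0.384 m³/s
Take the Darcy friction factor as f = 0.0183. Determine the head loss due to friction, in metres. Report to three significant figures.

h_f ≈ 8.21 m

V = 4Q/(πD²) = 4·0.384/(π·0.440²) = 2.525 m/s
h_f = f(L/D)V²/(2g) = 0.01830·(607/0.440)·2.525²/(2·9.81) = 8.207 m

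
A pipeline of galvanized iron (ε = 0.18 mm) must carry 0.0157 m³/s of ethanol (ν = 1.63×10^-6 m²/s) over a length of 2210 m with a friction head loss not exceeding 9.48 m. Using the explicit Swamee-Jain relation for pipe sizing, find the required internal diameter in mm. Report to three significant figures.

D ≈ 164 mm

Swamee-Jain (Type III): D = 0.66·[ε^1.25·(LQ²/(gh_f))^4.75 + ν·Q^9.4·(L/(gh_f))^5.2]^0.04
LQ²/(gh_f) = 0.005858; L/(gh_f) = 23.76
Term 1 = ε^1.25·(…)^4.75 = 5.20×10^-16; Term 2 = ν·Q^9.4·(…)^5.2 = 2.56×10^-16
D = 0.66·(5.20×10^-16 + 2.56×10^-16)^0.04 = 0.1641 m = 164 mm
Check: V = 0.742 m/s, Re = 7.47×10^4, f = 0.02333, h_f = 8.82 m ≈ 9.48 m ✓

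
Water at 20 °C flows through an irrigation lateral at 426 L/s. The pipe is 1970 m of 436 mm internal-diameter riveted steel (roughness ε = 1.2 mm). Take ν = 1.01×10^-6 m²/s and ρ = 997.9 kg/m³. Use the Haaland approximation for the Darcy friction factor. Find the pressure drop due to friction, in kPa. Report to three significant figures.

V = 4Q/(πD²) = 4·0.426/(π·0.436²) = 2.853 m/s
Re = VD/ν = 2.853·0.436/1.01×10^-6 = 1.23×10^6 → turbulent
ε/D = 1.2/436 = 0.00275
Haaland: f = 0.02570
h_f = f(L/D)V²/(2g) = 0.02570·(1970/0.436)·2.853²/(2·9.81) = 48.18 m
Δp = ρg·h_f = 997.9·9.81·48.18 = 471.7 kPa

Δp ≈ 472 kPa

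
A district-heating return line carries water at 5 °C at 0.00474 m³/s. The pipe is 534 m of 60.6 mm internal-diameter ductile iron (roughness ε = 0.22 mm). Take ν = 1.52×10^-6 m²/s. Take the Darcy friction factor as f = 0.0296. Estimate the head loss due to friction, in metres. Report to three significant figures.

h_f ≈ 35.9 m

V = 4Q/(πD²) = 4·0.00474/(π·0.0606²) = 1.643 m/s
h_f = f(L/D)V²/(2g) = 0.02960·(534/0.0606)·1.643²/(2·9.81) = 35.90 m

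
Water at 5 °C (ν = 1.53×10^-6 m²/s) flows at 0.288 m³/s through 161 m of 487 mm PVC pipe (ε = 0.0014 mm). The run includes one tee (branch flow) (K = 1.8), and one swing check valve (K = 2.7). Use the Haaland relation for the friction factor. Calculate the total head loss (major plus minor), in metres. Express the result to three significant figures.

H_L ≈ 1.08 m

V = 4Q/(πD²) = 1.546 m/s; V²/2g = 0.1218 m
Re = 4.92×10^5, ε/D = 2.87×10^-6 → f = 0.01313 (Haaland)
Major: h_f = f(L/D)·V²/2g = 0.01313·330.6·0.1218 = 0.5289 m
Minor: ΣK = 4.50; h_m = ΣK·V²/2g = 0.5483 m
Total H_L = 0.5289 + 0.5483 = 1.077 m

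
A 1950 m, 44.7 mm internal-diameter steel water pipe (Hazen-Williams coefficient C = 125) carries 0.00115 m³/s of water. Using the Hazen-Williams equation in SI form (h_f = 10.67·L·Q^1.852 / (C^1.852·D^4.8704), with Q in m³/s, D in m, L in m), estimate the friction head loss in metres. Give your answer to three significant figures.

h_f = 10.67·1950·0.00115^1.852 / (125^1.852·0.0447^4.8704) = 36.70 m

h_f ≈ 36.7 m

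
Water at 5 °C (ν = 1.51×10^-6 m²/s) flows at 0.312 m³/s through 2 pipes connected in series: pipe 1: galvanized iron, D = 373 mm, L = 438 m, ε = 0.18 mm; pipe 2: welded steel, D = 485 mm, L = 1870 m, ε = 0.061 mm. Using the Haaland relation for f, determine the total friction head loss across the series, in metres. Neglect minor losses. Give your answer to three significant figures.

Pipe 1: V = 2.855 m/s, Re = 7.05×10^5, ε/D = 4.83×10^-4, f = 0.01723, h_1 = f(L/D)V²/2g = 8.406 m
Pipe 2: V = 1.689 m/s, Re = 5.42×10^5, ε/D = 1.26×10^-4, f = 0.01443, h_2 = f(L/D)V²/2g = 8.085 m
Series → Q common, losses add: H = Σh = 16.49 m

H ≈ 16.5 m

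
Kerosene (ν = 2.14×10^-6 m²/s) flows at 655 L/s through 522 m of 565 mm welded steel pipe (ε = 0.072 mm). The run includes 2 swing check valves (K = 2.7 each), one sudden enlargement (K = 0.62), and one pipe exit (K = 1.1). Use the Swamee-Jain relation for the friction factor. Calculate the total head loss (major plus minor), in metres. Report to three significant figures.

V = 4Q/(πD²) = 2.612 m/s; V²/2g = 0.3479 m
Re = 6.90×10^5, ε/D = 1.27×10^-4 → f = 0.01432 (Swamee-Jain)
Major: h_f = f(L/D)·V²/2g = 0.01432·923.9·0.3479 = 4.603 m
Minor: ΣK = 7.12; h_m = ΣK·V²/2g = 2.477 m
Total H_L = 4.603 + 2.477 = 7.080 m

H_L ≈ 7.08 m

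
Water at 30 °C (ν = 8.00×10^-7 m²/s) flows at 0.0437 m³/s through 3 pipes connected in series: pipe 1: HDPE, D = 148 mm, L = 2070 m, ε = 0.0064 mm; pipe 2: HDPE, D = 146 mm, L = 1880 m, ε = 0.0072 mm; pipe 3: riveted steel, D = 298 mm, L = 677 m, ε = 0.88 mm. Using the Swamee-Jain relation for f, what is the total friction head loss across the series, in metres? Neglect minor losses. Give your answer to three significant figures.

H ≈ 127 m

Pipe 1: V = 2.540 m/s, Re = 4.70×10^5, ε/D = 4.32×10^-5, f = 0.01387, h_1 = f(L/D)V²/2g = 63.79 m
Pipe 2: V = 2.610 m/s, Re = 4.76×10^5, ε/D = 4.93×10^-5, f = 0.01392, h_2 = f(L/D)V²/2g = 62.26 m
Pipe 3: V = 0.6266 m/s, Re = 2.33×10^5, ε/D = 0.00295, f = 0.02680, h_3 = f(L/D)V²/2g = 1.218 m
Series → Q common, losses add: H = Σh = 127.3 m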